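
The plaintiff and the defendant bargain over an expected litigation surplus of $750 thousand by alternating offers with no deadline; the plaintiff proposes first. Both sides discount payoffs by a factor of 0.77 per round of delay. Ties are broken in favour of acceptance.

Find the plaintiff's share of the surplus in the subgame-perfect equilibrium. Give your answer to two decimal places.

Let x be the plaintiff's share when the plaintiff proposes and y be the defendant's share when the defendant proposes.
The defendant accepts iff offered ≥ 0.77·y, so x = 750 − 0.77y. Symmetrically y = 750 − 0.77x.
Substituting: x = 750 − 0.77(750 − 0.77x), giving x(1 − 0.77·0.77) = 750(1 − 0.77).
So x = 750 × 0.23 / 0.4071 ≈ 423.7288, and the defendant receives 750 − x ≈ 326.2712.

423.73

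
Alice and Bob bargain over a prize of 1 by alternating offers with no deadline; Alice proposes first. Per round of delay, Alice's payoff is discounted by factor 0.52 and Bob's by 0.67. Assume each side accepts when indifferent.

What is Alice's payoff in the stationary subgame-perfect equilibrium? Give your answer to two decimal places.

0.51

When Alice proposes, Bob accepts any offer worth at least 0.67 times what Bob would get by proposing next round; and vice versa.
This gives x = 1 − 0.67y and y = 1 − 0.52x, where x and y are each side's share when it proposes.
Hence (1 − 0.67·0.52)x = 1(1 − 0.67), i.e. 0.6516·x = 0.33.
x ≈ 0.5064; Bob's share is 1 − x ≈ 0.4936.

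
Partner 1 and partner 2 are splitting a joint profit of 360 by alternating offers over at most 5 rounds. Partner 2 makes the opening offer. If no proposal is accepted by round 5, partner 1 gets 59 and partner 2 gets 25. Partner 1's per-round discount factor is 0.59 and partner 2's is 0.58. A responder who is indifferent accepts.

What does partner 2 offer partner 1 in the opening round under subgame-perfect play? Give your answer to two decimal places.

Round 5 (partner 2 proposes): partner 1 gets 59 if talks fail, so partner 2 offers 59 and keeps 301.
Round 4 (partner 1 proposes): partner 2 can get 301 next round, worth 0.58 × 301 = 174.58 now, so partner 1 offers 174.58, keeping 185.42.
Round 3 (partner 2 proposes): partner 1 can get 185.42 next round, worth 0.59 × 185.42 = 109.3978 now; partner 2 offers that and keeps 250.6022.
Round 2 (partner 1 proposes): partner 2 can get 250.6022 next round, worth 0.58 × 250.6022 = 145.349276 now; partner 1 offers that and keeps 214.650724.
Round 1 (partner 2 proposes): partner 1 can get 214.650724 next round, worth 0.59 × 214.650724 = 126.64392716 now; partner 2 offers that and keeps 233.35607284.

126.64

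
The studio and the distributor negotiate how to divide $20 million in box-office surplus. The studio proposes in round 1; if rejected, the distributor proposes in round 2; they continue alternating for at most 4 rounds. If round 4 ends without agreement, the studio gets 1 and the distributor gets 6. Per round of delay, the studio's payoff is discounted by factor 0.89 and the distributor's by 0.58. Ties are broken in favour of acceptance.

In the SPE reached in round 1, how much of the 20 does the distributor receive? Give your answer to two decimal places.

6.96

Round 4 (the distributor proposes): the studio gets 1 if talks fail, so the distributor offers 1 and keeps 19.
Round 3 (the studio proposes): the distributor can get 19 next round, worth 0.58 × 19 = 11.02 now. The studio offers 11.02 and keeps 20 − 11.02 = 8.98.
Round 2 (the distributor proposes): the studio can get 8.98 next round, worth 0.89 × 8.98 = 7.9922 now; the distributor offers that and keeps 12.0078.
Round 1 (the studio proposes): the distributor can get 12.0078 next round, worth 0.58 × 12.0078 = 6.964524 now, so the studio offers 6.964524, keeping 13.035476.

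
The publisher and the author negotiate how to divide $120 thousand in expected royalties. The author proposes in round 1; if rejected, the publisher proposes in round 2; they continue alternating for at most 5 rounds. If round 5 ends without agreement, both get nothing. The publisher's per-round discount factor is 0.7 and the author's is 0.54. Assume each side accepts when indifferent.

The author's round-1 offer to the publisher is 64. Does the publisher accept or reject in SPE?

Accept

Work out the publisher's continuation value if the offer is rejected.
Round 5 (the author proposes): rejection yields 0 for the publisher; the author offers 0 and keeps 120.
Round 4 (the publisher proposes): the author can get 120 next round, worth 0.54 × 120 = 64.8 now. The publisher offers 64.8 and keeps 120 − 64.8 = 55.2.
Round 3 (the author proposes): the publisher can get 55.2 next round, worth 0.7 × 55.2 = 38.64 now; the author offers that and keeps 81.36.
Round 2 (the publisher proposes): the author can get 81.36 next round, worth 0.54 × 81.36 = 43.9344 now. The publisher offers 43.9344 and keeps 120 − 43.9344 = 76.0656.
So by rejecting in round 1, the publisher gets 76.0656 next round, worth 0.7 × 76.0656 = 53.24592 now.
Offer 64 ≥ 53.24592, so the publisher accepts.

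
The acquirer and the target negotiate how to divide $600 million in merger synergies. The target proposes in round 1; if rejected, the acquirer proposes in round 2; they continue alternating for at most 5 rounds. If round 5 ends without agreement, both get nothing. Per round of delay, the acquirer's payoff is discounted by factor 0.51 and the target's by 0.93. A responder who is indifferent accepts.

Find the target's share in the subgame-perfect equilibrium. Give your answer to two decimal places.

Solve by backward induction from round 5.
Round 5 (the target proposes): rejection yields 0 for the acquirer; the target offers 0 and keeps 600.
Round 4 (the acquirer proposes): the target can get 600 next round, worth 0.93 × 600 = 558 now; the acquirer offers that and keeps 42.
Round 3 (the target proposes): the acquirer can get 42 next round, worth 0.51 × 42 = 21.42 now. The target offers 21.42 and keeps 600 − 21.42 = 578.58.
Round 2 (the acquirer proposes): the target can get 578.58 next round, worth 0.93 × 578.58 = 538.0794 now. The acquirer offers 538.0794 and keeps 600 − 538.0794 = 61.9206.
Round 1 (the target proposes): the acquirer can get 61.9206 next round, worth 0.51 × 61.9206 = 31.579506 now. The target offers 31.579506 and keeps 600 − 31.579506 = 568.420494.

568.42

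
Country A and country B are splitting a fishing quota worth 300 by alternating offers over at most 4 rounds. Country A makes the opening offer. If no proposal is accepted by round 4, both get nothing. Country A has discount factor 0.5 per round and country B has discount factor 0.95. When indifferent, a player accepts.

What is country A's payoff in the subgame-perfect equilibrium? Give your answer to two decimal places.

Round 4 (country B proposes): rejection yields 0 for country A; country B offers 0 and keeps 300.
Round 3 (country A proposes): country B can get 300 next round, worth 0.95 × 300 = 285 now, so country A offers 285, keeping 15.
Round 2 (country B proposes): country A can get 15 next round, worth 0.5 × 15 = 7.5 now, so country B offers 7.5, keeping 292.5.
Round 1 (country A proposes): country B can get 292.5 next round, worth 0.95 × 292.5 = 277.875 now, so country A offers 277.875, keeping 22.125.

22.13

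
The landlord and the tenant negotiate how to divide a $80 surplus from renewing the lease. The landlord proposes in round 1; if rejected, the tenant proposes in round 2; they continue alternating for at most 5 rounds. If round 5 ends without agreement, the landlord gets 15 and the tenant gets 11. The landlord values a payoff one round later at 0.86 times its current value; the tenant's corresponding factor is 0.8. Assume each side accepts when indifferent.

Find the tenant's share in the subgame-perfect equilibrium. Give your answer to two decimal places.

20.33

By backward induction:
Round 5 (the landlord proposes): the tenant gets 11 if talks fail, so the landlord offers 11 and keeps 69.
Round 4 (the tenant proposes): the landlord can get 69 next round, worth 0.86 × 69 = 59.34 now. The tenant offers 59.34 and keeps 80 − 59.34 = 20.66.
Round 3 (the landlord proposes): the tenant can get 20.66 next round, worth 0.8 × 20.66 = 16.528 now; the landlord offers that and keeps 63.472.
Round 2 (the tenant proposes): the landlord can get 63.472 next round, worth 0.86 × 63.472 = 54.58592 now; the tenant offers that and keeps 25.41408.
Round 1 (the landlord proposes): the tenant can get 25.41408 next round, worth 0.8 × 25.41408 = 20.331264 now, so the landlord offers 20.331264, keeping 59.668736.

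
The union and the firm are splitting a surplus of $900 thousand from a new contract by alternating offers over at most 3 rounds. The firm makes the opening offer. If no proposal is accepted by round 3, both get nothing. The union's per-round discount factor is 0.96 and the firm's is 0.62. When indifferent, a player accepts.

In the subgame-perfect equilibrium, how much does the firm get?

By backward induction:
Round 3 (the firm proposes): the union will accept anything ≥ 0, so the firm offers 0 and keeps 900.
Round 2 (the union proposes): the firm can get 900 next round, worth 0.62 × 900 = 558 now, so the union offers 558, keeping 342.
Round 1 (the firm proposes): the union can get 342 next round, worth 0.96 × 342 = 328.32 now; the firm offers that and keeps 571.68.

571.68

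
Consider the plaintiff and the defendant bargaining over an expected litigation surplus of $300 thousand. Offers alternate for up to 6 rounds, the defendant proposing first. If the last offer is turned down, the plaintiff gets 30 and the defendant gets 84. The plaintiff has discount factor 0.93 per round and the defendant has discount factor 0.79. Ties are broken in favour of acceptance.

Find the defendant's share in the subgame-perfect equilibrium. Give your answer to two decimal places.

89.93

Round 6 (the plaintiff proposes): the defendant gets 84 if talks fail, so the plaintiff offers 84 and keeps 216.
Round 5 (the defendant proposes): the plaintiff can get 216 next round, worth 0.93 × 216 = 200.88 now; the defendant offers that and keeps 99.12.
Round 4 (the plaintiff proposes): the defendant can get 99.12 next round, worth 0.79 × 99.12 = 78.3048 now, so the plaintiff offers 78.3048, keeping 221.6952.
Round 3 (the defendant proposes): the plaintiff can get 221.6952 next round, worth 0.93 × 221.6952 = 206.176536 now; the defendant offers that and keeps 93.823464.
Round 2 (the plaintiff proposes): the defendant can get 93.823464 next round, worth 0.79 × 93.823464 = 74.12053656 now, so the plaintiff offers 74.12053656, keeping 225.87946344.
Round 1 (the defendant proposes): the plaintiff can get 225.87946344 next round, worth 0.93 × 225.87946344 = 210.0679009992 now; the defendant offers that and keeps 89.9320990008.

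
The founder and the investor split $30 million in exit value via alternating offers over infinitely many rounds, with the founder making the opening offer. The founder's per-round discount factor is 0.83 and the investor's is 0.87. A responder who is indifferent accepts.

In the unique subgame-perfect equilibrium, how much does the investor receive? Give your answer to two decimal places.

Let x be the founder's share when the founder proposes and y be the investor's share when the investor proposes.
The investor accepts iff offered ≥ 0.87·y, so x = 30 − 0.87y. Symmetrically y = 30 − 0.83x.
Substituting: x = 30 − 0.87(30 − 0.83x), giving x(1 − 0.83·0.87) = 30(1 − 0.87).
So x = 30 × 0.13 / 0.2779 ≈ 14.0338, and the investor receives 30 − x ≈ 15.9662.

15.97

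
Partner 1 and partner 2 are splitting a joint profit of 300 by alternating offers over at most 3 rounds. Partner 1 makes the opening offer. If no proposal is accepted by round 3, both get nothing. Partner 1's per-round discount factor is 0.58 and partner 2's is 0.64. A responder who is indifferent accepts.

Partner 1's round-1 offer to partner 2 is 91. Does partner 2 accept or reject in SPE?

Round 3 (partner 1 proposes): partner 2 will accept anything ≥ 0, so partner 1 offers 0 and keeps 300.
Round 2 (partner 2 proposes): partner 1 can get 300 next round, worth 0.58 × 300 = 174 now; partner 2 offers that and keeps 126.
So by rejecting in round 1, partner 2 gets 126 next round, worth 0.64 × 126 = 80.64 now.
Offer 91 ≥ 80.64, so partner 2 accepts.

Accept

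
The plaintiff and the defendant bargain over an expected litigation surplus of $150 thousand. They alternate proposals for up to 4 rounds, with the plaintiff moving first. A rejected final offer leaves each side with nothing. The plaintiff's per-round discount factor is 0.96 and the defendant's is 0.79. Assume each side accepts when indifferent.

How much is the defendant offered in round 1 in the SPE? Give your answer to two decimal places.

Work backward from the last round.
Round 4 (the defendant proposes): the plaintiff will accept anything ≥ 0, so the defendant offers 0 and keeps 150.
Round 3 (the plaintiff proposes): the defendant can get 150 next round, worth 0.79 × 150 = 118.5 now. The plaintiff offers 118.5 and keeps 150 − 118.5 = 31.5.
Round 2 (the defendant proposes): the plaintiff can get 31.5 next round, worth 0.96 × 31.5 = 30.24 now. The defendant offers 30.24 and keeps 150 − 30.24 = 119.76.
Round 1 (the plaintiff proposes): the defendant can get 119.76 next round, worth 0.79 × 119.76 = 94.6104 now; the plaintiff offers that and keeps 55.3896.

94.61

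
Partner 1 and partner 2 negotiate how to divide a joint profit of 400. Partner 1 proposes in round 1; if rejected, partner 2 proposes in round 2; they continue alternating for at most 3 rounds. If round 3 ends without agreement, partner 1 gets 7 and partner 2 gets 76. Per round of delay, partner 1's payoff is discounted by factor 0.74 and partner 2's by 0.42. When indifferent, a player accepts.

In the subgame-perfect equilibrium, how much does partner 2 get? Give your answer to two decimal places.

67.30

Round 3 (partner 1 proposes): partner 2 gets 76 if talks fail, so partner 1 offers 76 and keeps 324.
Round 2 (partner 2 proposes): partner 1 can get 324 next round, worth 0.74 × 324 = 239.76 now, so partner 2 offers 239.76, keeping 160.24.
Round 1 (partner 1 proposes): partner 2 can get 160.24 next round, worth 0.42 × 160.24 = 67.3008 now. Partner 1 offers 67.3008 and keeps 400 − 67.3008 = 332.6992.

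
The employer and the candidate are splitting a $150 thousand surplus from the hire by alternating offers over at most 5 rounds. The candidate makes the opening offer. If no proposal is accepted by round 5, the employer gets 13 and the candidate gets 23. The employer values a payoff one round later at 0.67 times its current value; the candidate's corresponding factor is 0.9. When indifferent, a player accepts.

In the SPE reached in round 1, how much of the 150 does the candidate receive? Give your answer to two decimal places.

129.16

Round 5 (the candidate proposes): the employer gets 13 if talks fail, so the candidate offers 13 and keeps 137.
Round 4 (the employer proposes): the candidate can get 137 next round, worth 0.9 × 137 = 123.3 now, so the employer offers 123.3, keeping 26.7.
Round 3 (the candidate proposes): the employer can get 26.7 next round, worth 0.67 × 26.7 = 17.889 now; the candidate offers that and keeps 132.111.
Round 2 (the employer proposes): the candidate can get 132.111 next round, worth 0.9 × 132.111 = 118.8999 now; the employer offers that and keeps 31.1001.
Round 1 (the candidate proposes): the employer can get 31.1001 next round, worth 0.67 × 31.1001 = 20.837067 now; the candidate offers that and keeps 129.162933.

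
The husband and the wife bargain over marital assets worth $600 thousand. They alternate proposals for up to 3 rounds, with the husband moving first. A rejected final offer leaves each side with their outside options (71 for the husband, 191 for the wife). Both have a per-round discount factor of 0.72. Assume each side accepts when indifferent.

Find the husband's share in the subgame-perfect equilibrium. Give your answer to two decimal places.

380.03

Round 3 (the husband proposes): the wife gets 191 if talks fail, so the husband offers 191 and keeps 409.
Round 2 (the wife proposes): the husband can get 409 next round, worth 0.72 × 409 = 294.48 now; the wife offers that and keeps 305.52.
Round 1 (the husband proposes): the wife can get 305.52 next round, worth 0.72 × 305.52 = 219.9744 now; the husband offers that and keeps 380.0256.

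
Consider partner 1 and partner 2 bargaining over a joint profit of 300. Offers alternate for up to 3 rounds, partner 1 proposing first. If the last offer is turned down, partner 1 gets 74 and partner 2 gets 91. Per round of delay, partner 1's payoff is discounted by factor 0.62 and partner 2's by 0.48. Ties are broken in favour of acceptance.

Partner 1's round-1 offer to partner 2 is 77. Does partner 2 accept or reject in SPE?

Round 3 (partner 1 proposes): partner 2 gets 91 if talks fail, so partner 1 offers 91 and keeps 209.
Round 2 (partner 2 proposes): partner 1 can get 209 next round, worth 0.62 × 209 = 129.58 now. Partner 2 offers 129.58 and keeps 300 − 129.58 = 170.42.
So by rejecting in round 1, partner 2 gets 170.42 next round, worth 0.48 × 170.42 = 81.8016 now.
Offer 77 < 81.8016, so partner 2 rejects.

Reject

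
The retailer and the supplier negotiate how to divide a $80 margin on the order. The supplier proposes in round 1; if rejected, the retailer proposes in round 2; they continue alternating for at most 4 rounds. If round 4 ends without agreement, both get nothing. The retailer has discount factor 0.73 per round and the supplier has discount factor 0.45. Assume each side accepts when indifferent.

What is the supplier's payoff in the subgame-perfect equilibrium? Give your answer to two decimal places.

28.70

Round 4 (the retailer proposes): rejection yields 0 for the supplier; the retailer offers 0 and keeps 80.
Round 3 (the supplier proposes): the retailer can get 80 next round, worth 0.73 × 80 = 58.4 now. The supplier offers 58.4 and keeps 80 − 58.4 = 21.6.
Round 2 (the retailer proposes): the supplier can get 21.6 next round, worth 0.45 × 21.6 = 9.72 now; the retailer offers that and keeps 70.28.
Round 1 (the supplier proposes): the retailer can get 70.28 next round, worth 0.73 × 70.28 = 51.3044 now. The supplier offers 51.3044 and keeps 80 − 51.3044 = 28.6956.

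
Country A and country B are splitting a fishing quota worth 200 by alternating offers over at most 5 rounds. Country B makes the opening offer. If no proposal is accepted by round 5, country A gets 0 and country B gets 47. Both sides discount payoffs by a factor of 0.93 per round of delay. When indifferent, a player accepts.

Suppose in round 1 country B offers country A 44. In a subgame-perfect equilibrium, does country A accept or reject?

Accept

Round 5 (country B proposes): rejection yields 0 for country A; country B offers 0 and keeps 200.
Round 4 (country A proposes): country B can get 200 next round, worth 0.93 × 200 = 186 now; country A offers that and keeps 14.
Round 3 (country B proposes): country A can get 14 next round, worth 0.93 × 14 = 13.02 now; country B offers that and keeps 186.98.
Round 2 (country A proposes): country B can get 186.98 next round, worth 0.93 × 186.98 = 173.8914 now; country A offers that and keeps 26.1086.
So by rejecting in round 1, country A gets 26.1086 next round, worth 0.93 × 26.1086 = 24.280998 now.
Offer 44 ≥ 24.280998, so country A accepts.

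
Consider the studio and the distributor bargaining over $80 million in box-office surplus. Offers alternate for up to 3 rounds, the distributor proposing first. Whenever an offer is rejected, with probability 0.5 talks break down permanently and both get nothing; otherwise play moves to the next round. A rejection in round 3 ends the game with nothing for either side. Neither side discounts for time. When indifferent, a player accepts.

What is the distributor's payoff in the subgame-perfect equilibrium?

Round 3 (the distributor proposes): rejection yields 0 for the studio; the distributor offers 0 and keeps 80.
Round 2 (the studio proposes): rejecting gives the distributor an expected 0.5 × 80 = 40, so the studio offers 40, keeping 40.
Round 1 (the distributor proposes): rejecting gives the studio an expected 0.5 × 40 = 20. The distributor offers 20 and keeps 80 − 20 = 60.

60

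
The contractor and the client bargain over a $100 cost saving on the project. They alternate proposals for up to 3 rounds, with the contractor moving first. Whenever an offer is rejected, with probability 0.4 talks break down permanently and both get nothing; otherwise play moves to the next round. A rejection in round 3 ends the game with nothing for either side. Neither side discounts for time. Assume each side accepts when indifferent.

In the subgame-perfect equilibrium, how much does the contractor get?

76

By backward induction:
Round 3 (the contractor proposes): rejection yields 0 for the client; the contractor offers 0 and keeps 100.
Round 2 (the client proposes): rejecting gives the contractor an expected 0.6 × 100 = 60, so the client offers 60, keeping 40.
Round 1 (the contractor proposes): rejecting gives the client an expected 0.6 × 40 = 24. The contractor offers 24 and keeps 100 − 24 = 76.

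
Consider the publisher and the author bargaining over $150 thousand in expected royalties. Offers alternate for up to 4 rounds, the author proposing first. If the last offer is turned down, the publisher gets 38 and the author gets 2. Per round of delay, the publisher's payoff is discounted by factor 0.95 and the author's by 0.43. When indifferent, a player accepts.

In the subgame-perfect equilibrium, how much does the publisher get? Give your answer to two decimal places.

Round 4 (the publisher proposes): the author gets 2 if talks fail, so the publisher offers 2 and keeps 148.
Round 3 (the author proposes): the publisher can get 148 next round, worth 0.95 × 148 = 140.6 now; the author offers that and keeps 9.4.
Round 2 (the publisher proposes): the author can get 9.4 next round, worth 0.43 × 9.4 = 4.042 now. The publisher offers 4.042 and keeps 150 − 4.042 = 145.958.
Round 1 (the author proposes): the publisher can get 145.958 next round, worth 0.95 × 145.958 = 138.6601 now, so the author offers 138.6601, keeping 11.3399.

138.66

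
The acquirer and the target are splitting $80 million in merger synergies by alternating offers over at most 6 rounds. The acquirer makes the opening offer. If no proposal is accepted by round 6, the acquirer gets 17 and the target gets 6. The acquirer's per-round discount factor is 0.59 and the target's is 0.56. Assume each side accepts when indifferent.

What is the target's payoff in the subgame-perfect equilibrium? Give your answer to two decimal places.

28.29

Work backward from the last round.
Round 6 (the target proposes): the acquirer gets 17 if talks fail, so the target offers 17 and keeps 63.
Round 5 (the acquirer proposes): the target can get 63 next round, worth 0.56 × 63 = 35.28 now, so the acquirer offers 35.28, keeping 44.72.
Round 4 (the target proposes): the acquirer can get 44.72 next round, worth 0.59 × 44.72 = 26.3848 now; the target offers that and keeps 53.6152.
Round 3 (the acquirer proposes): the target can get 53.6152 next round, worth 0.56 × 53.6152 = 30.024512 now; the acquirer offers that and keeps 49.975488.
Round 2 (the target proposes): the acquirer can get 49.975488 next round, worth 0.59 × 49.975488 = 29.48553792 now. The target offers 29.48553792 and keeps 80 − 29.48553792 = 50.51446208.
Round 1 (the acquirer proposes): the target can get 50.51446208 next round, worth 0.56 × 50.51446208 = 28.2880987648 now, so the acquirer offers 28.2880987648, keeping 51.7119012352.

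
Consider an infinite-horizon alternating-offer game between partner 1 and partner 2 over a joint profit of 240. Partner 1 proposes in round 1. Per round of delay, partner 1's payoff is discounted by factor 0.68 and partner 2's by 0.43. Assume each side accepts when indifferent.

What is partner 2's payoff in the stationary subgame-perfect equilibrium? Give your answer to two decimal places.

46.67

Let x be partner 1's share when partner 1 proposes and y be partner 2's share when partner 2 proposes.
Partner 2 accepts iff offered ≥ 0.43·y, so x = 240 − 0.43y. Symmetrically y = 240 − 0.68x.
Substituting: x = 240 − 0.43(240 − 0.68x), giving x(1 − 0.68·0.43) = 240(1 − 0.43).
So x = 240 × 0.57 / 0.7076 ≈ 193.3296, and partner 2 receives 240 − x ≈ 46.6704.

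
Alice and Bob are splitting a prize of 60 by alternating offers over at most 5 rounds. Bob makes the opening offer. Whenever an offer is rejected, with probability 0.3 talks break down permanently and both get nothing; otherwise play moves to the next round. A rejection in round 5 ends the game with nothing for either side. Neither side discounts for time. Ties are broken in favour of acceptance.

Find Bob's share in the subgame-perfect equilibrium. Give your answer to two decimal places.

By backward induction:
Round 5 (Bob proposes): rejection yields 0 for Alice; Bob offers 0 and keeps 60.
Round 4 (Alice proposes): rejecting gives Bob an expected 0.7 × 60 = 42. Alice offers 42 and keeps 60 − 42 = 18.
Round 3 (Bob proposes): rejecting gives Alice an expected 0.7 × 18 = 12.6, so Bob offers 12.6, keeping 47.4.
Round 2 (Alice proposes): rejecting gives Bob an expected 0.7 × 47.4 = 33.18. Alice offers 33.18 and keeps 60 − 33.18 = 26.82.
Round 1 (Bob proposes): rejecting gives Alice an expected 0.7 × 26.82 = 18.774. Bob offers 18.774 and keeps 60 − 18.774 = 41.226.

41.23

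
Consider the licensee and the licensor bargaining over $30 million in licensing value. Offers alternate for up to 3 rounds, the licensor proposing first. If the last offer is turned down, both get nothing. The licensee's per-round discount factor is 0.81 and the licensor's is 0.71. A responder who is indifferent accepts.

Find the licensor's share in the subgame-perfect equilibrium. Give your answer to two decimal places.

Round 3 (the licensor proposes): the licensee will accept anything ≥ 0, so the licensor offers 0 and keeps 30.
Round 2 (the licensee proposes): the licensor can get 30 next round, worth 0.71 × 30 = 21.3 now, so the licensee offers 21.3, keeping 8.7.
Round 1 (the licensor proposes): the licensee can get 8.7 next round, worth 0.81 × 8.7 = 7.047 now. The licensor offers 7.047 and keeps 30 − 7.047 = 22.953.

22.95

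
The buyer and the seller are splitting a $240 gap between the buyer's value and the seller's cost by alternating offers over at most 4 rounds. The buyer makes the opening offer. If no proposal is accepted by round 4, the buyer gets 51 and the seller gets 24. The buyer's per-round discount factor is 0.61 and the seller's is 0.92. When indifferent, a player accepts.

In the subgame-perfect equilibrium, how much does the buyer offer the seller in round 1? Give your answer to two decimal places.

183.69

By backward induction:
Round 4 (the seller proposes): the buyer gets 51 if talks fail, so the seller offers 51 and keeps 189.
Round 3 (the buyer proposes): the seller can get 189 next round, worth 0.92 × 189 = 173.88 now; the buyer offers that and keeps 66.12.
Round 2 (the seller proposes): the buyer can get 66.12 next round, worth 0.61 × 66.12 = 40.3332 now. The seller offers 40.3332 and keeps 240 − 40.3332 = 199.6668.
Round 1 (the buyer proposes): the seller can get 199.6668 next round, worth 0.92 × 199.6668 = 183.693456 now, so the buyer offers 183.693456, keeping 56.306544.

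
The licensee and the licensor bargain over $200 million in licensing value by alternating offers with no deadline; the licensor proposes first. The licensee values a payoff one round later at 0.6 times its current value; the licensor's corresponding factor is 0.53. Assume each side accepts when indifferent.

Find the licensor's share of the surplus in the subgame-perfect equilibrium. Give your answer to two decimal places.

117.30

Let x be the licensor's share when the licensor proposes and y be the licensee's share when the licensee proposes.
The licensee accepts iff offered ≥ 0.6·y, so x = 200 − 0.6y. Symmetrically y = 200 − 0.53x.
Substituting: x = 200 − 0.6(200 − 0.53x), giving x(1 − 0.53·0.6) = 200(1 − 0.6).
So x = 200 × 0.4 / 0.682 ≈ 117.3021, and the licensee receives 200 − x ≈ 82.6979.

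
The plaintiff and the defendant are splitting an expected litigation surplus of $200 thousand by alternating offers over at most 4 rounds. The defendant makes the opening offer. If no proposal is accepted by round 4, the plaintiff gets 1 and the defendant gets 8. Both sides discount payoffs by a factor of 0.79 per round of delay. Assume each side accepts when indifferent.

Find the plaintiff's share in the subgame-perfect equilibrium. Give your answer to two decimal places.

127.84

Round 4 (the plaintiff proposes): the defendant gets 8 if talks fail, so the plaintiff offers 8 and keeps 192.
Round 3 (the defendant proposes): the plaintiff can get 192 next round, worth 0.79 × 192 = 151.68 now. The defendant offers 151.68 and keeps 200 − 151.68 = 48.32.
Round 2 (the plaintiff proposes): the defendant can get 48.32 next round, worth 0.79 × 48.32 = 38.1728 now; the plaintiff offers that and keeps 161.8272.
Round 1 (the defendant proposes): the plaintiff can get 161.8272 next round, worth 0.79 × 161.8272 = 127.843488 now. The defendant offers 127.843488 and keeps 200 − 127.843488 = 72.156512.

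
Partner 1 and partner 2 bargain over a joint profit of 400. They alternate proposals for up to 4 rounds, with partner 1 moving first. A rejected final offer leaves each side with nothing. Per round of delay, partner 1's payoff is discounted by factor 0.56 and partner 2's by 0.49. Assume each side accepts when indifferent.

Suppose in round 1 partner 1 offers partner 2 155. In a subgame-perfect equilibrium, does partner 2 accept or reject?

Work out partner 2's continuation value if the offer is rejected.
Round 4 (partner 2 proposes): partner 1 will accept anything ≥ 0, so partner 2 offers 0 and keeps 400.
Round 3 (partner 1 proposes): partner 2 can get 400 next round, worth 0.49 × 400 = 196 now. Partner 1 offers 196 and keeps 400 − 196 = 204.
Round 2 (partner 2 proposes): partner 1 can get 204 next round, worth 0.56 × 204 = 114.24 now. Partner 2 offers 114.24 and keeps 400 − 114.24 = 285.76.
So by rejecting in round 1, partner 2 gets 285.76 next round, worth 0.49 × 285.76 = 140.0224 now.
Offer 155 ≥ 140.0224, so partner 2 accepts.

Accept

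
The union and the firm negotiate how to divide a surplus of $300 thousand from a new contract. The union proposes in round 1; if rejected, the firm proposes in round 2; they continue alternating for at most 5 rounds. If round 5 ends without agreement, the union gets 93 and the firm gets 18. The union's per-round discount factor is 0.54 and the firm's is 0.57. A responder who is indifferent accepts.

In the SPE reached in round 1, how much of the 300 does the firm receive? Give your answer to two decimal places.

104.58

Solve by backward induction from round 5.
Round 5 (the union proposes): the firm gets 18 if talks fail, so the union offers 18 and keeps 282.
Round 4 (the firm proposes): the union can get 282 next round, worth 0.54 × 282 = 152.28 now. The firm offers 152.28 and keeps 300 − 152.28 = 147.72.
Round 3 (the union proposes): the firm can get 147.72 next round, worth 0.57 × 147.72 = 84.2004 now; the union offers that and keeps 215.7996.
Round 2 (the firm proposes): the union can get 215.7996 next round, worth 0.54 × 215.7996 = 116.531784 now. The firm offers 116.531784 and keeps 300 − 116.531784 = 183.468216.
Round 1 (the union proposes): the firm can get 183.468216 next round, worth 0.57 × 183.468216 = 104.57688312 now. The union offers 104.57688312 and keeps 300 − 104.57688312 = 195.42311688.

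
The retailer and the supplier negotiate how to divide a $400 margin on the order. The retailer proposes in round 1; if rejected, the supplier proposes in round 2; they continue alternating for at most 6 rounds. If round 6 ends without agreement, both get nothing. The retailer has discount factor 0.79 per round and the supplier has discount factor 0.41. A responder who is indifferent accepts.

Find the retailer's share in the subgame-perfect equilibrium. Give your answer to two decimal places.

337.20

By backward induction:
Round 6 (the supplier proposes): the retailer will accept anything ≥ 0, so the supplier offers 0 and keeps 400.
Round 5 (the retailer proposes): the supplier can get 400 next round, worth 0.41 × 400 = 164 now. The retailer offers 164 and keeps 400 − 164 = 236.
Round 4 (the supplier proposes): the retailer can get 236 next round, worth 0.79 × 236 = 186.44 now. The supplier offers 186.44 and keeps 400 − 186.44 = 213.56.
Round 3 (the retailer proposes): the supplier can get 213.56 next round, worth 0.41 × 213.56 = 87.5596 now; the retailer offers that and keeps 312.4404.
Round 2 (the supplier proposes): the retailer can get 312.4404 next round, worth 0.79 × 312.4404 = 246.827916 now, so the supplier offers 246.827916, keeping 153.172084.
Round 1 (the retailer proposes): the supplier can get 153.172084 next round, worth 0.41 × 153.172084 = 62.80055444 now; the retailer offers that and keeps 337.19944556.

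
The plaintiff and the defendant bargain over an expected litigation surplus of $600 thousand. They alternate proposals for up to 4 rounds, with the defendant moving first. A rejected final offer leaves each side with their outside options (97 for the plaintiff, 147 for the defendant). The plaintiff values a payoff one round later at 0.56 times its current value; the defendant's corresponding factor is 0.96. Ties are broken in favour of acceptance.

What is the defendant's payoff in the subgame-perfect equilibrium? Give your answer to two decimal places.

Work backward from the last round.
Round 4 (the plaintiff proposes): the defendant gets 147 if talks fail, so the plaintiff offers 147 and keeps 453.
Round 3 (the defendant proposes): the plaintiff can get 453 next round, worth 0.56 × 453 = 253.68 now. The defendant offers 253.68 and keeps 600 − 253.68 = 346.32.
Round 2 (the plaintiff proposes): the defendant can get 346.32 next round, worth 0.96 × 346.32 = 332.4672 now. The plaintiff offers 332.4672 and keeps 600 − 332.4672 = 267.5328.
Round 1 (the defendant proposes): the plaintiff can get 267.5328 next round, worth 0.56 × 267.5328 = 149.818368 now. The defendant offers 149.818368 and keeps 600 − 149.818368 = 450.181632.

450.18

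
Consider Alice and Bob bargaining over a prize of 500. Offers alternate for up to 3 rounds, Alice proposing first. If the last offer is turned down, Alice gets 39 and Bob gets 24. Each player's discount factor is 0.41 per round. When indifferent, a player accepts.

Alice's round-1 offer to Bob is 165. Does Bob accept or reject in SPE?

Accept

Round 3 (Alice proposes): Bob gets 24 if talks fail, so Alice offers 24 and keeps 476.
Round 2 (Bob proposes): Alice can get 476 next round, worth 0.41 × 476 = 195.16 now. Bob offers 195.16 and keeps 500 − 195.16 = 304.84.
So by rejecting in round 1, Bob gets 304.84 next round, worth 0.41 × 304.84 = 124.9844 now.
Offer 165 ≥ 124.9844, so Bob accepts.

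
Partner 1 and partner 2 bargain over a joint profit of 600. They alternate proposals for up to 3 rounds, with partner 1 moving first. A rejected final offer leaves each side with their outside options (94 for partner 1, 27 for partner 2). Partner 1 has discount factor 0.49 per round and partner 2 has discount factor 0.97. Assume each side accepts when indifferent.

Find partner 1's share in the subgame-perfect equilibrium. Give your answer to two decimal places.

Round 3 (partner 1 proposes): partner 2 gets 27 if talks fail, so partner 1 offers 27 and keeps 573.
Round 2 (partner 2 proposes): partner 1 can get 573 next round, worth 0.49 × 573 = 280.77 now; partner 2 offers that and keeps 319.23.
Round 1 (partner 1 proposes): partner 2 can get 319.23 next round, worth 0.97 × 319.23 = 309.6531 now, so partner 1 offers 309.6531, keeping 290.3469.

290.35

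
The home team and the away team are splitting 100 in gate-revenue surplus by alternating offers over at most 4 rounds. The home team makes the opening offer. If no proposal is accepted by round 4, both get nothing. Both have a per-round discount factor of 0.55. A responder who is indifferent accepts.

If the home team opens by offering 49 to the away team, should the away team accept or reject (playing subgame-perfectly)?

Accept

Round 4 (the away team proposes): rejection yields 0 for the home team; the away team offers 0 and keeps 100.
Round 3 (the home team proposes): the away team can get 100 next round, worth 0.55 × 100 = 55 now; the home team offers that and keeps 45.
Round 2 (the away team proposes): the home team can get 45 next round, worth 0.55 × 45 = 24.75 now; the away team offers that and keeps 75.25.
So by rejecting in round 1, the away team gets 75.25 next round, worth 0.55 × 75.25 = 41.3875 now.
Offer 49 ≥ 41.3875, so the away team accepts.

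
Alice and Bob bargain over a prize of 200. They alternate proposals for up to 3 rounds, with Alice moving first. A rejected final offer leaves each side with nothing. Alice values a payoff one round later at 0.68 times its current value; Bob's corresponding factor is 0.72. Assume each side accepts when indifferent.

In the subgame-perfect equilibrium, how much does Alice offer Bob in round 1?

Round 3 (Alice proposes): rejection yields 0 for Bob; Alice offers 0 and keeps 200.
Round 2 (Bob proposes): Alice can get 200 next round, worth 0.68 × 200 = 136 now, so Bob offers 136, keeping 64.
Round 1 (Alice proposes): Bob can get 64 next round, worth 0.72 × 64 = 46.08 now, so Alice offers 46.08, keeping 153.92.

46.08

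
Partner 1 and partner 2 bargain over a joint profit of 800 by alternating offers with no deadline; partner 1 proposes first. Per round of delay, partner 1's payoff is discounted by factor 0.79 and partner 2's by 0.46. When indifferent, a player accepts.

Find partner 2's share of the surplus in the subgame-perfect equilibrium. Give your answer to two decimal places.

Let x be partner 1's share when partner 1 proposes and y be partner 2's share when partner 2 proposes.
Partner 2 accepts iff offered ≥ 0.46·y, so x = 800 − 0.46y. Symmetrically y = 800 − 0.79x.
Substituting: x = 800 − 0.46(800 − 0.79x), giving x(1 − 0.79·0.46) = 800(1 − 0.46).
So x = 800 × 0.54 / 0.6366 ≈ 678.6051, and partner 2 receives 800 − x ≈ 121.3949.

121.39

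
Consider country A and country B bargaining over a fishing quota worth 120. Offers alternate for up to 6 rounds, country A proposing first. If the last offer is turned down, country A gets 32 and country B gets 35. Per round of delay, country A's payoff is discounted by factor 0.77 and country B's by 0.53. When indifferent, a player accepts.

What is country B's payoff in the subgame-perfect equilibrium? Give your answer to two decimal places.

28.37

Round 6 (country B proposes): country A gets 32 if talks fail, so country B offers 32 and keeps 88.
Round 5 (country A proposes): country B can get 88 next round, worth 0.53 × 88 = 46.64 now, so country A offers 46.64, keeping 73.36.
Round 4 (country B proposes): country A can get 73.36 next round, worth 0.77 × 73.36 = 56.4872 now; country B offers that and keeps 63.5128.
Round 3 (country A proposes): country B can get 63.5128 next round, worth 0.53 × 63.5128 = 33.661784 now, so country A offers 33.661784, keeping 86.338216.
Round 2 (country B proposes): country A can get 86.338216 next round, worth 0.77 × 86.338216 = 66.48042632 now, so country B offers 66.48042632, keeping 53.51957368.
Round 1 (country A proposes): country B can get 53.51957368 next round, worth 0.53 × 53.51957368 = 28.3653740504 now. Country A offers 28.3653740504 and keeps 120 − 28.3653740504 = 91.6346259496.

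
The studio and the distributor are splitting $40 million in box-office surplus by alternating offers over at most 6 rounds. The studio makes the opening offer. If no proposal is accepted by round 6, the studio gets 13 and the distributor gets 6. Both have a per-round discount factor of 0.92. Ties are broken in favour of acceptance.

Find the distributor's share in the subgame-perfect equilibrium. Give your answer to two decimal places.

Round 6 (the distributor proposes): the studio gets 13 if talks fail, so the distributor offers 13 and keeps 27.
Round 5 (the studio proposes): the distributor can get 27 next round, worth 0.92 × 27 = 24.84 now. The studio offers 24.84 and keeps 40 − 24.84 = 15.16.
Round 4 (the distributor proposes): the studio can get 15.16 next round, worth 0.92 × 15.16 = 13.9472 now, so the distributor offers 13.9472, keeping 26.0528.
Round 3 (the studio proposes): the distributor can get 26.0528 next round, worth 0.92 × 26.0528 = 23.968576 now; the studio offers that and keeps 16.031424.
Round 2 (the distributor proposes): the studio can get 16.031424 next round, worth 0.92 × 16.031424 = 14.74891008 now, so the distributor offers 14.74891008, keeping 25.25108992.
Round 1 (the studio proposes): the distributor can get 25.25108992 next round, worth 0.92 × 25.25108992 = 23.2310027264 now. The studio offers 23.2310027264 and keeps 40 − 23.2310027264 = 16.7689972736.

23.23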